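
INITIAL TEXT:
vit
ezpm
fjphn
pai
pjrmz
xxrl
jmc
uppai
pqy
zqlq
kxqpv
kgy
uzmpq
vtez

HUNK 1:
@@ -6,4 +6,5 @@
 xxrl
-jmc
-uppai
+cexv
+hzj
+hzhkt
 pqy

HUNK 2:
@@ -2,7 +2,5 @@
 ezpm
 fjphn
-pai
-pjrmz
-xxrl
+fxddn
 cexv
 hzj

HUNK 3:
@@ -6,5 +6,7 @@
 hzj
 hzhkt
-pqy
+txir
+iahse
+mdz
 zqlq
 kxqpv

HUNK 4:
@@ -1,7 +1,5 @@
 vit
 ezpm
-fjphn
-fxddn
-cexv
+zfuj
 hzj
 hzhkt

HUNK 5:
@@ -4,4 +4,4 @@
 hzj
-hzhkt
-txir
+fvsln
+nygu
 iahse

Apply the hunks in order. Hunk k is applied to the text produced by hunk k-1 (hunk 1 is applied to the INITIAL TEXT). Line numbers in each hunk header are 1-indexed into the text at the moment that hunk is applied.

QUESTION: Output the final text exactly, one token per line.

Hunk 1: at line 6 remove [jmc,uppai] add [cexv,hzj,hzhkt] -> 15 lines: vit ezpm fjphn pai pjrmz xxrl cexv hzj hzhkt pqy zqlq kxqpv kgy uzmpq vtez
Hunk 2: at line 2 remove [pai,pjrmz,xxrl] add [fxddn] -> 13 lines: vit ezpm fjphn fxddn cexv hzj hzhkt pqy zqlq kxqpv kgy uzmpq vtez
Hunk 3: at line 6 remove [pqy] add [txir,iahse,mdz] -> 15 lines: vit ezpm fjphn fxddn cexv hzj hzhkt txir iahse mdz zqlq kxqpv kgy uzmpq vtez
Hunk 4: at line 1 remove [fjphn,fxddn,cexv] add [zfuj] -> 13 lines: vit ezpm zfuj hzj hzhkt txir iahse mdz zqlq kxqpv kgy uzmpq vtez
Hunk 5: at line 4 remove [hzhkt,txir] add [fvsln,nygu] -> 13 lines: vit ezpm zfuj hzj fvsln nygu iahse mdz zqlq kxqpv kgy uzmpq vtez

Answer: vit
ezpm
zfuj
hzj
fvsln
nygu
iahse
mdz
zqlq
kxqpv
kgy
uzmpq
vtez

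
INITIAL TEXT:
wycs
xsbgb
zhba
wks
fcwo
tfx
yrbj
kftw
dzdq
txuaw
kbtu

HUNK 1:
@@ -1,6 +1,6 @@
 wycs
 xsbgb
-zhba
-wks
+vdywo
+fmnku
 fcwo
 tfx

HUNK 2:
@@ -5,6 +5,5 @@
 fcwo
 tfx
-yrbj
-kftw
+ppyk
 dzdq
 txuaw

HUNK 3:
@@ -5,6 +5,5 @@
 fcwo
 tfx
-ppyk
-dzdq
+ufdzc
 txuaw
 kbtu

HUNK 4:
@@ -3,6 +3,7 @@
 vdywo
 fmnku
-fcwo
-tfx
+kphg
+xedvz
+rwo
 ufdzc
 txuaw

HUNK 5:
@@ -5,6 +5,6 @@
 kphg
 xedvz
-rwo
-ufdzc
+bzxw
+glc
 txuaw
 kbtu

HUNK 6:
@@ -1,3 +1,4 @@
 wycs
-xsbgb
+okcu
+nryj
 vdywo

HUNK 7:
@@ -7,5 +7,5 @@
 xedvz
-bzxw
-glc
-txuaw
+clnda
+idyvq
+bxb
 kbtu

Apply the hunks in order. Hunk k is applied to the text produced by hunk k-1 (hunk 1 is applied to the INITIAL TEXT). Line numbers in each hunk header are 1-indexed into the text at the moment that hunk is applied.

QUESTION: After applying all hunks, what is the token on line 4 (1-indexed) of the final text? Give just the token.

Hunk 1: at line 1 remove [zhba,wks] add [vdywo,fmnku] -> 11 lines: wycs xsbgb vdywo fmnku fcwo tfx yrbj kftw dzdq txuaw kbtu
Hunk 2: at line 5 remove [yrbj,kftw] add [ppyk] -> 10 lines: wycs xsbgb vdywo fmnku fcwo tfx ppyk dzdq txuaw kbtu
Hunk 3: at line 5 remove [ppyk,dzdq] add [ufdzc] -> 9 lines: wycs xsbgb vdywo fmnku fcwo tfx ufdzc txuaw kbtu
Hunk 4: at line 3 remove [fcwo,tfx] add [kphg,xedvz,rwo] -> 10 lines: wycs xsbgb vdywo fmnku kphg xedvz rwo ufdzc txuaw kbtu
Hunk 5: at line 5 remove [rwo,ufdzc] add [bzxw,glc] -> 10 lines: wycs xsbgb vdywo fmnku kphg xedvz bzxw glc txuaw kbtu
Hunk 6: at line 1 remove [xsbgb] add [okcu,nryj] -> 11 lines: wycs okcu nryj vdywo fmnku kphg xedvz bzxw glc txuaw kbtu
Hunk 7: at line 7 remove [bzxw,glc,txuaw] add [clnda,idyvq,bxb] -> 11 lines: wycs okcu nryj vdywo fmnku kphg xedvz clnda idyvq bxb kbtu
Final line 4: vdywo

Answer: vdywo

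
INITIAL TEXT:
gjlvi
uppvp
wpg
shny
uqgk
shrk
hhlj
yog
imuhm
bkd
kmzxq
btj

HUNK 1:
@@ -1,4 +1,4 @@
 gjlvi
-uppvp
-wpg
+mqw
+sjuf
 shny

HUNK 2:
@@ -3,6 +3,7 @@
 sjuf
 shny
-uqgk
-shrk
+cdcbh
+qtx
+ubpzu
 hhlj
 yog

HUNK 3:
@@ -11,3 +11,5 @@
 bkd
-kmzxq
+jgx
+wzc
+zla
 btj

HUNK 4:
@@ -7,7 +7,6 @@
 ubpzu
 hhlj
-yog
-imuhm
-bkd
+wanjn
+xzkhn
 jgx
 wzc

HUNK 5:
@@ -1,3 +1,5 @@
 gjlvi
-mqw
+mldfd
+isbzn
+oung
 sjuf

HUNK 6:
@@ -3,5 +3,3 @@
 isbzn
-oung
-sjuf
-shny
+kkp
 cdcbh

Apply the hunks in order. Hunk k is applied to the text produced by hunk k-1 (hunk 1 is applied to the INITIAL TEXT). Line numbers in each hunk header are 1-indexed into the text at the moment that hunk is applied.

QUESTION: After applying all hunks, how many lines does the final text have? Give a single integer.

Hunk 1: at line 1 remove [uppvp,wpg] add [mqw,sjuf] -> 12 lines: gjlvi mqw sjuf shny uqgk shrk hhlj yog imuhm bkd kmzxq btj
Hunk 2: at line 3 remove [uqgk,shrk] add [cdcbh,qtx,ubpzu] -> 13 lines: gjlvi mqw sjuf shny cdcbh qtx ubpzu hhlj yog imuhm bkd kmzxq btj
Hunk 3: at line 11 remove [kmzxq] add [jgx,wzc,zla] -> 15 lines: gjlvi mqw sjuf shny cdcbh qtx ubpzu hhlj yog imuhm bkd jgx wzc zla btj
Hunk 4: at line 7 remove [yog,imuhm,bkd] add [wanjn,xzkhn] -> 14 lines: gjlvi mqw sjuf shny cdcbh qtx ubpzu hhlj wanjn xzkhn jgx wzc zla btj
Hunk 5: at line 1 remove [mqw] add [mldfd,isbzn,oung] -> 16 lines: gjlvi mldfd isbzn oung sjuf shny cdcbh qtx ubpzu hhlj wanjn xzkhn jgx wzc zla btj
Hunk 6: at line 3 remove [oung,sjuf,shny] add [kkp] -> 14 lines: gjlvi mldfd isbzn kkp cdcbh qtx ubpzu hhlj wanjn xzkhn jgx wzc zla btj
Final line count: 14

Answer: 14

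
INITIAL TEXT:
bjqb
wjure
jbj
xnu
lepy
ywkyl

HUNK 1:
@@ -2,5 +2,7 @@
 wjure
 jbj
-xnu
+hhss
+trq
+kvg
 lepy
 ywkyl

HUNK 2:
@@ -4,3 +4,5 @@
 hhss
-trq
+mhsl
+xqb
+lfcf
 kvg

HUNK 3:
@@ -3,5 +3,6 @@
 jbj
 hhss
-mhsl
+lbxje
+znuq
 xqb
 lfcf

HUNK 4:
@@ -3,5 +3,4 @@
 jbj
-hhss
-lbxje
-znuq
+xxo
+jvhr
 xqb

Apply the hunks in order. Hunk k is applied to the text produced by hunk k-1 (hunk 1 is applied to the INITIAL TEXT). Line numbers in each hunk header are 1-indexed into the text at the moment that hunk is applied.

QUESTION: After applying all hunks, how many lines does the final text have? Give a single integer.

Hunk 1: at line 2 remove [xnu] add [hhss,trq,kvg] -> 8 lines: bjqb wjure jbj hhss trq kvg lepy ywkyl
Hunk 2: at line 4 remove [trq] add [mhsl,xqb,lfcf] -> 10 lines: bjqb wjure jbj hhss mhsl xqb lfcf kvg lepy ywkyl
Hunk 3: at line 3 remove [mhsl] add [lbxje,znuq] -> 11 lines: bjqb wjure jbj hhss lbxje znuq xqb lfcf kvg lepy ywkyl
Hunk 4: at line 3 remove [hhss,lbxje,znuq] add [xxo,jvhr] -> 10 lines: bjqb wjure jbj xxo jvhr xqb lfcf kvg lepy ywkyl
Final line count: 10

Answer: 10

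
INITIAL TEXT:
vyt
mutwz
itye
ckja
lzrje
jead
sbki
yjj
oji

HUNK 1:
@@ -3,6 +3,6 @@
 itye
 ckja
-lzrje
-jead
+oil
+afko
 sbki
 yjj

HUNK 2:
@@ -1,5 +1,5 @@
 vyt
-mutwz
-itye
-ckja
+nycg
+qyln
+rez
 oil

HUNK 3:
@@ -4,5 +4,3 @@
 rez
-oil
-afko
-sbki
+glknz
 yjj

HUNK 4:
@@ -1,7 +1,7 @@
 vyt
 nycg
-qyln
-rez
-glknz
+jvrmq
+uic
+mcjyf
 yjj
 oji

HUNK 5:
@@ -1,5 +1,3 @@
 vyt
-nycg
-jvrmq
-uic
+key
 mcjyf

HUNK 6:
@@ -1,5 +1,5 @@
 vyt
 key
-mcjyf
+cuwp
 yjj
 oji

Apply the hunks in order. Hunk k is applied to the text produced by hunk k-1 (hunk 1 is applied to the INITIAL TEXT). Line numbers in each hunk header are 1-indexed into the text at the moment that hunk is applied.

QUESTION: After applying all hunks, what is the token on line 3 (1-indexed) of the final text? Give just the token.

Answer: cuwp

Derivation:
Hunk 1: at line 3 remove [lzrje,jead] add [oil,afko] -> 9 lines: vyt mutwz itye ckja oil afko sbki yjj oji
Hunk 2: at line 1 remove [mutwz,itye,ckja] add [nycg,qyln,rez] -> 9 lines: vyt nycg qyln rez oil afko sbki yjj oji
Hunk 3: at line 4 remove [oil,afko,sbki] add [glknz] -> 7 lines: vyt nycg qyln rez glknz yjj oji
Hunk 4: at line 1 remove [qyln,rez,glknz] add [jvrmq,uic,mcjyf] -> 7 lines: vyt nycg jvrmq uic mcjyf yjj oji
Hunk 5: at line 1 remove [nycg,jvrmq,uic] add [key] -> 5 lines: vyt key mcjyf yjj oji
Hunk 6: at line 1 remove [mcjyf] add [cuwp] -> 5 lines: vyt key cuwp yjj oji
Final line 3: cuwp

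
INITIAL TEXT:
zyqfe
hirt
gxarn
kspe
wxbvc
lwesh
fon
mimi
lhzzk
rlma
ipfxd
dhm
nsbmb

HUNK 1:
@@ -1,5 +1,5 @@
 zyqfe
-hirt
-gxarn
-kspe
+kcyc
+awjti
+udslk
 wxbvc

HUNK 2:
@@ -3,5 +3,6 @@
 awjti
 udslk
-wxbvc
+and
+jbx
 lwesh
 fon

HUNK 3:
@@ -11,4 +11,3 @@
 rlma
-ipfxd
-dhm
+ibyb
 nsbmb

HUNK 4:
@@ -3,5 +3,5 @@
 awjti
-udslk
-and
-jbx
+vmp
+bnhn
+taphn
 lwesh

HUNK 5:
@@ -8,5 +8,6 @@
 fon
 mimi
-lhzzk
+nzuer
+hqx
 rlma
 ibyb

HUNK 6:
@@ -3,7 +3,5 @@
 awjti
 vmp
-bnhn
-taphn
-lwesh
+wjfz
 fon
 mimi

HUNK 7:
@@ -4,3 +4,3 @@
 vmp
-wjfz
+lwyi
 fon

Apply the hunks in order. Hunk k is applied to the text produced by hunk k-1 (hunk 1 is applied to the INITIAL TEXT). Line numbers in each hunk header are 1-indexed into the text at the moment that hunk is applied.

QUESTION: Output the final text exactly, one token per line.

Hunk 1: at line 1 remove [hirt,gxarn,kspe] add [kcyc,awjti,udslk] -> 13 lines: zyqfe kcyc awjti udslk wxbvc lwesh fon mimi lhzzk rlma ipfxd dhm nsbmb
Hunk 2: at line 3 remove [wxbvc] add [and,jbx] -> 14 lines: zyqfe kcyc awjti udslk and jbx lwesh fon mimi lhzzk rlma ipfxd dhm nsbmb
Hunk 3: at line 11 remove [ipfxd,dhm] add [ibyb] -> 13 lines: zyqfe kcyc awjti udslk and jbx lwesh fon mimi lhzzk rlma ibyb nsbmb
Hunk 4: at line 3 remove [udslk,and,jbx] add [vmp,bnhn,taphn] -> 13 lines: zyqfe kcyc awjti vmp bnhn taphn lwesh fon mimi lhzzk rlma ibyb nsbmb
Hunk 5: at line 8 remove [lhzzk] add [nzuer,hqx] -> 14 lines: zyqfe kcyc awjti vmp bnhn taphn lwesh fon mimi nzuer hqx rlma ibyb nsbmb
Hunk 6: at line 3 remove [bnhn,taphn,lwesh] add [wjfz] -> 12 lines: zyqfe kcyc awjti vmp wjfz fon mimi nzuer hqx rlma ibyb nsbmb
Hunk 7: at line 4 remove [wjfz] add [lwyi] -> 12 lines: zyqfe kcyc awjti vmp lwyi fon mimi nzuer hqx rlma ibyb nsbmb

Answer: zyqfe
kcyc
awjti
vmp
lwyi
fon
mimi
nzuer
hqx
rlma
ibyb
nsbmb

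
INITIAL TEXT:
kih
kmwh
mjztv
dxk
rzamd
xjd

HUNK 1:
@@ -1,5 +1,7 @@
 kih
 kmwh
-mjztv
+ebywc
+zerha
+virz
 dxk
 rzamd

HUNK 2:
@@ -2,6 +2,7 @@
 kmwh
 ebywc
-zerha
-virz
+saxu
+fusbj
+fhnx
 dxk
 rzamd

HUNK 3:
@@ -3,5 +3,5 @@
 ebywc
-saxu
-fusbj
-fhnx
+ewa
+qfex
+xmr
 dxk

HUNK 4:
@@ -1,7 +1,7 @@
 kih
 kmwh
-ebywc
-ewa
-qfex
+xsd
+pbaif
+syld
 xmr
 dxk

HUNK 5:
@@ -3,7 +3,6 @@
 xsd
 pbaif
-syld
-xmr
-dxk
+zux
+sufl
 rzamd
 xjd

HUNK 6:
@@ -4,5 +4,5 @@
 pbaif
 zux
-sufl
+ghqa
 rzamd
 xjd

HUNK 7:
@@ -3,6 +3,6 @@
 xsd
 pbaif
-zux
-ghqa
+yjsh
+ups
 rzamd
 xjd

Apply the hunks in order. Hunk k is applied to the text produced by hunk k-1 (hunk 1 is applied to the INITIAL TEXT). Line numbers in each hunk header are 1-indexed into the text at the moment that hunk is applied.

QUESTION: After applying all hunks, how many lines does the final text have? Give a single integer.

Answer: 8

Derivation:
Hunk 1: at line 1 remove [mjztv] add [ebywc,zerha,virz] -> 8 lines: kih kmwh ebywc zerha virz dxk rzamd xjd
Hunk 2: at line 2 remove [zerha,virz] add [saxu,fusbj,fhnx] -> 9 lines: kih kmwh ebywc saxu fusbj fhnx dxk rzamd xjd
Hunk 3: at line 3 remove [saxu,fusbj,fhnx] add [ewa,qfex,xmr] -> 9 lines: kih kmwh ebywc ewa qfex xmr dxk rzamd xjd
Hunk 4: at line 1 remove [ebywc,ewa,qfex] add [xsd,pbaif,syld] -> 9 lines: kih kmwh xsd pbaif syld xmr dxk rzamd xjd
Hunk 5: at line 3 remove [syld,xmr,dxk] add [zux,sufl] -> 8 lines: kih kmwh xsd pbaif zux sufl rzamd xjd
Hunk 6: at line 4 remove [sufl] add [ghqa] -> 8 lines: kih kmwh xsd pbaif zux ghqa rzamd xjd
Hunk 7: at line 3 remove [zux,ghqa] add [yjsh,ups] -> 8 lines: kih kmwh xsd pbaif yjsh ups rzamd xjd
Final line count: 8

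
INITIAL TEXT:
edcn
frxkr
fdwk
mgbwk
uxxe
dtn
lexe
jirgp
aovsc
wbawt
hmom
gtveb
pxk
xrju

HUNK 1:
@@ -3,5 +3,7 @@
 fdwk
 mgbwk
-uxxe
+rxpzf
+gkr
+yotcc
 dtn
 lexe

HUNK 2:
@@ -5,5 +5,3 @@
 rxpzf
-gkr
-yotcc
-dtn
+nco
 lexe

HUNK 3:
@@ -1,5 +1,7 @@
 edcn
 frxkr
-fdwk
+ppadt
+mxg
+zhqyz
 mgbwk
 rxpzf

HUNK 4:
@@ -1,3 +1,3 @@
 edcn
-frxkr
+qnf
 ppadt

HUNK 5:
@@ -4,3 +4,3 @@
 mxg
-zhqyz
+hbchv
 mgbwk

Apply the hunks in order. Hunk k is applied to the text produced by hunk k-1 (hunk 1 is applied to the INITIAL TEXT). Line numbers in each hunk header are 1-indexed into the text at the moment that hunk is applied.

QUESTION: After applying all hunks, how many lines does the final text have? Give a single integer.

Answer: 16

Derivation:
Hunk 1: at line 3 remove [uxxe] add [rxpzf,gkr,yotcc] -> 16 lines: edcn frxkr fdwk mgbwk rxpzf gkr yotcc dtn lexe jirgp aovsc wbawt hmom gtveb pxk xrju
Hunk 2: at line 5 remove [gkr,yotcc,dtn] add [nco] -> 14 lines: edcn frxkr fdwk mgbwk rxpzf nco lexe jirgp aovsc wbawt hmom gtveb pxk xrju
Hunk 3: at line 1 remove [fdwk] add [ppadt,mxg,zhqyz] -> 16 lines: edcn frxkr ppadt mxg zhqyz mgbwk rxpzf nco lexe jirgp aovsc wbawt hmom gtveb pxk xrju
Hunk 4: at line 1 remove [frxkr] add [qnf] -> 16 lines: edcn qnf ppadt mxg zhqyz mgbwk rxpzf nco lexe jirgp aovsc wbawt hmom gtveb pxk xrju
Hunk 5: at line 4 remove [zhqyz] add [hbchv] -> 16 lines: edcn qnf ppadt mxg hbchv mgbwk rxpzf nco lexe jirgp aovsc wbawt hmom gtveb pxk xrju
Final line count: 16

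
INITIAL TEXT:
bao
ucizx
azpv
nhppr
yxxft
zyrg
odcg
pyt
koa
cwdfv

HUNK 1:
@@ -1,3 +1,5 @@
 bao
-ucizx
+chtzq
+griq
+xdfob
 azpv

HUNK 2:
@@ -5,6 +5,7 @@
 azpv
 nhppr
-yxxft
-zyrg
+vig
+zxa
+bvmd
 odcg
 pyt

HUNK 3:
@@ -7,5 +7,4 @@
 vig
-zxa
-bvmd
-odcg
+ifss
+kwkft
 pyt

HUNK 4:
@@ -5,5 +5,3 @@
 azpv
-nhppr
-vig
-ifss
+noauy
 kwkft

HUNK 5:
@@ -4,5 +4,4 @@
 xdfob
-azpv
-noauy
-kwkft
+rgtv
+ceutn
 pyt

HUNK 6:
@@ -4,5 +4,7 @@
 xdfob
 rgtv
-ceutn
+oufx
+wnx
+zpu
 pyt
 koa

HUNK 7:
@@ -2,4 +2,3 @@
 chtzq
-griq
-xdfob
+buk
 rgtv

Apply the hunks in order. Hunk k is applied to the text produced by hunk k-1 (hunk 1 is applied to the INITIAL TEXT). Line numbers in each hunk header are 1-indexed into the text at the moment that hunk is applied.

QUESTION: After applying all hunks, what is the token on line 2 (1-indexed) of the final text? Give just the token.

Answer: chtzq

Derivation:
Hunk 1: at line 1 remove [ucizx] add [chtzq,griq,xdfob] -> 12 lines: bao chtzq griq xdfob azpv nhppr yxxft zyrg odcg pyt koa cwdfv
Hunk 2: at line 5 remove [yxxft,zyrg] add [vig,zxa,bvmd] -> 13 lines: bao chtzq griq xdfob azpv nhppr vig zxa bvmd odcg pyt koa cwdfv
Hunk 3: at line 7 remove [zxa,bvmd,odcg] add [ifss,kwkft] -> 12 lines: bao chtzq griq xdfob azpv nhppr vig ifss kwkft pyt koa cwdfv
Hunk 4: at line 5 remove [nhppr,vig,ifss] add [noauy] -> 10 lines: bao chtzq griq xdfob azpv noauy kwkft pyt koa cwdfv
Hunk 5: at line 4 remove [azpv,noauy,kwkft] add [rgtv,ceutn] -> 9 lines: bao chtzq griq xdfob rgtv ceutn pyt koa cwdfv
Hunk 6: at line 4 remove [ceutn] add [oufx,wnx,zpu] -> 11 lines: bao chtzq griq xdfob rgtv oufx wnx zpu pyt koa cwdfv
Hunk 7: at line 2 remove [griq,xdfob] add [buk] -> 10 lines: bao chtzq buk rgtv oufx wnx zpu pyt koa cwdfv
Final line 2: chtzq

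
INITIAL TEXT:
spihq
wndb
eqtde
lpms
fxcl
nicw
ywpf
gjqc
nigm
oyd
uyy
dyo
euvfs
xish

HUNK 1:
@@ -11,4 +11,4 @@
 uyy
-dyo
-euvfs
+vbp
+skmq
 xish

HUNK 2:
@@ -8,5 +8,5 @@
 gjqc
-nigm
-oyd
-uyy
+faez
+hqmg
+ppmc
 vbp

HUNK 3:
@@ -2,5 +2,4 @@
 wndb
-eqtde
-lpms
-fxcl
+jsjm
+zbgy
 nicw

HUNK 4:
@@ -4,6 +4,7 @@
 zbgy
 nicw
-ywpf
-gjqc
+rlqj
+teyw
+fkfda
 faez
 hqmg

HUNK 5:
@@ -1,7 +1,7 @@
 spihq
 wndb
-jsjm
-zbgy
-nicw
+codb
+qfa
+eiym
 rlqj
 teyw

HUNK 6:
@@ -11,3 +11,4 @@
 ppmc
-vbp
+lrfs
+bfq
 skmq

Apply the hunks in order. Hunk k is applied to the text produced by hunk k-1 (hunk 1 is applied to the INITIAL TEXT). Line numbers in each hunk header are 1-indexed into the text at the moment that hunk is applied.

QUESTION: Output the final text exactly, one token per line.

Answer: spihq
wndb
codb
qfa
eiym
rlqj
teyw
fkfda
faez
hqmg
ppmc
lrfs
bfq
skmq
xish

Derivation:
Hunk 1: at line 11 remove [dyo,euvfs] add [vbp,skmq] -> 14 lines: spihq wndb eqtde lpms fxcl nicw ywpf gjqc nigm oyd uyy vbp skmq xish
Hunk 2: at line 8 remove [nigm,oyd,uyy] add [faez,hqmg,ppmc] -> 14 lines: spihq wndb eqtde lpms fxcl nicw ywpf gjqc faez hqmg ppmc vbp skmq xish
Hunk 3: at line 2 remove [eqtde,lpms,fxcl] add [jsjm,zbgy] -> 13 lines: spihq wndb jsjm zbgy nicw ywpf gjqc faez hqmg ppmc vbp skmq xish
Hunk 4: at line 4 remove [ywpf,gjqc] add [rlqj,teyw,fkfda] -> 14 lines: spihq wndb jsjm zbgy nicw rlqj teyw fkfda faez hqmg ppmc vbp skmq xish
Hunk 5: at line 1 remove [jsjm,zbgy,nicw] add [codb,qfa,eiym] -> 14 lines: spihq wndb codb qfa eiym rlqj teyw fkfda faez hqmg ppmc vbp skmq xish
Hunk 6: at line 11 remove [vbp] add [lrfs,bfq] -> 15 lines: spihq wndb codb qfa eiym rlqj teyw fkfda faez hqmg ppmc lrfs bfq skmq xish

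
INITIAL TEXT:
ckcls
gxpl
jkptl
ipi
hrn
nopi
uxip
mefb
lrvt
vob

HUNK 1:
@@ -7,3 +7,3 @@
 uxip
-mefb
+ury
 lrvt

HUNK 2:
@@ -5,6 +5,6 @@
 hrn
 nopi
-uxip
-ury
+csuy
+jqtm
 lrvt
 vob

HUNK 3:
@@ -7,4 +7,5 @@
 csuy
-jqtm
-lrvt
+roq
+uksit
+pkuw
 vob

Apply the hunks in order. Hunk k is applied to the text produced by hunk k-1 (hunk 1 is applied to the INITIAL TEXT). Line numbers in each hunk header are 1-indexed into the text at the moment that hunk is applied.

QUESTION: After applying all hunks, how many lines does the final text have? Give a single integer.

Answer: 11

Derivation:
Hunk 1: at line 7 remove [mefb] add [ury] -> 10 lines: ckcls gxpl jkptl ipi hrn nopi uxip ury lrvt vob
Hunk 2: at line 5 remove [uxip,ury] add [csuy,jqtm] -> 10 lines: ckcls gxpl jkptl ipi hrn nopi csuy jqtm lrvt vob
Hunk 3: at line 7 remove [jqtm,lrvt] add [roq,uksit,pkuw] -> 11 lines: ckcls gxpl jkptl ipi hrn nopi csuy roq uksit pkuw vob
Final line count: 11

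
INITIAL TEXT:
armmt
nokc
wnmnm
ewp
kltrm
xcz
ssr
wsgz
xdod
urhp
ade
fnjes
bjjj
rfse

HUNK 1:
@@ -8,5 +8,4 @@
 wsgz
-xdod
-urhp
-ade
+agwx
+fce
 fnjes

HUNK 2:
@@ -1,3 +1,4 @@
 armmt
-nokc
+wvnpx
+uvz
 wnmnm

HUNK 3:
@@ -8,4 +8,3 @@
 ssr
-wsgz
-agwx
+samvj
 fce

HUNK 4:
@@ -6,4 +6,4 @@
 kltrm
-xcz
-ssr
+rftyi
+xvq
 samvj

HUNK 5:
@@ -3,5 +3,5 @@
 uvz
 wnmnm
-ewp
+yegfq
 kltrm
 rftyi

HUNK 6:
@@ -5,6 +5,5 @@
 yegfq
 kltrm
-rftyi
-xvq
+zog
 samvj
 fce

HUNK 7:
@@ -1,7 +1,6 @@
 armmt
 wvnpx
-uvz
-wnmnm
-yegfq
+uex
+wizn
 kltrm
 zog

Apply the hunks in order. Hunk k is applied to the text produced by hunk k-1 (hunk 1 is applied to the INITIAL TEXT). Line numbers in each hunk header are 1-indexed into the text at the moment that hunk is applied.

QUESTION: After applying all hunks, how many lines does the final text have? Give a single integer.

Hunk 1: at line 8 remove [xdod,urhp,ade] add [agwx,fce] -> 13 lines: armmt nokc wnmnm ewp kltrm xcz ssr wsgz agwx fce fnjes bjjj rfse
Hunk 2: at line 1 remove [nokc] add [wvnpx,uvz] -> 14 lines: armmt wvnpx uvz wnmnm ewp kltrm xcz ssr wsgz agwx fce fnjes bjjj rfse
Hunk 3: at line 8 remove [wsgz,agwx] add [samvj] -> 13 lines: armmt wvnpx uvz wnmnm ewp kltrm xcz ssr samvj fce fnjes bjjj rfse
Hunk 4: at line 6 remove [xcz,ssr] add [rftyi,xvq] -> 13 lines: armmt wvnpx uvz wnmnm ewp kltrm rftyi xvq samvj fce fnjes bjjj rfse
Hunk 5: at line 3 remove [ewp] add [yegfq] -> 13 lines: armmt wvnpx uvz wnmnm yegfq kltrm rftyi xvq samvj fce fnjes bjjj rfse
Hunk 6: at line 5 remove [rftyi,xvq] add [zog] -> 12 lines: armmt wvnpx uvz wnmnm yegfq kltrm zog samvj fce fnjes bjjj rfse
Hunk 7: at line 1 remove [uvz,wnmnm,yegfq] add [uex,wizn] -> 11 lines: armmt wvnpx uex wizn kltrm zog samvj fce fnjes bjjj rfse
Final line count: 11

Answer: 11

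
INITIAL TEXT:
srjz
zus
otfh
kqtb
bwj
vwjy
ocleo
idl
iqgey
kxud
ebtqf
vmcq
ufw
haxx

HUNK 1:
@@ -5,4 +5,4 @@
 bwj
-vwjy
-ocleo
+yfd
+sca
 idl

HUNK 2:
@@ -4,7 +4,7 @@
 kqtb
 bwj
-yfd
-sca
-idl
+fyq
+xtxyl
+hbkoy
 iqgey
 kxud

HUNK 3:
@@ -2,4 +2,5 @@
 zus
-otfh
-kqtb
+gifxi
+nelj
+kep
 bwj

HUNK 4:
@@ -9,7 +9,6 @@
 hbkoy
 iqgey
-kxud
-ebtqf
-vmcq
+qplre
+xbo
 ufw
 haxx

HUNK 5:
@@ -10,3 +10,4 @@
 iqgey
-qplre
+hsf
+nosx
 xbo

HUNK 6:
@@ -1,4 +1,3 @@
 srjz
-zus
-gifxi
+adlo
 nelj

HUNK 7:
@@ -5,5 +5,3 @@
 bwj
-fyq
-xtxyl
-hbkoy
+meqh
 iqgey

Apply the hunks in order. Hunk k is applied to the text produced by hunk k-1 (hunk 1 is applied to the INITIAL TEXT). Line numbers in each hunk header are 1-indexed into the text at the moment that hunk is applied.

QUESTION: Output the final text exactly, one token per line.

Hunk 1: at line 5 remove [vwjy,ocleo] add [yfd,sca] -> 14 lines: srjz zus otfh kqtb bwj yfd sca idl iqgey kxud ebtqf vmcq ufw haxx
Hunk 2: at line 4 remove [yfd,sca,idl] add [fyq,xtxyl,hbkoy] -> 14 lines: srjz zus otfh kqtb bwj fyq xtxyl hbkoy iqgey kxud ebtqf vmcq ufw haxx
Hunk 3: at line 2 remove [otfh,kqtb] add [gifxi,nelj,kep] -> 15 lines: srjz zus gifxi nelj kep bwj fyq xtxyl hbkoy iqgey kxud ebtqf vmcq ufw haxx
Hunk 4: at line 9 remove [kxud,ebtqf,vmcq] add [qplre,xbo] -> 14 lines: srjz zus gifxi nelj kep bwj fyq xtxyl hbkoy iqgey qplre xbo ufw haxx
Hunk 5: at line 10 remove [qplre] add [hsf,nosx] -> 15 lines: srjz zus gifxi nelj kep bwj fyq xtxyl hbkoy iqgey hsf nosx xbo ufw haxx
Hunk 6: at line 1 remove [zus,gifxi] add [adlo] -> 14 lines: srjz adlo nelj kep bwj fyq xtxyl hbkoy iqgey hsf nosx xbo ufw haxx
Hunk 7: at line 5 remove [fyq,xtxyl,hbkoy] add [meqh] -> 12 lines: srjz adlo nelj kep bwj meqh iqgey hsf nosx xbo ufw haxx

Answer: srjz
adlo
nelj
kep
bwj
meqh
iqgey
hsf
nosx
xbo
ufw
haxx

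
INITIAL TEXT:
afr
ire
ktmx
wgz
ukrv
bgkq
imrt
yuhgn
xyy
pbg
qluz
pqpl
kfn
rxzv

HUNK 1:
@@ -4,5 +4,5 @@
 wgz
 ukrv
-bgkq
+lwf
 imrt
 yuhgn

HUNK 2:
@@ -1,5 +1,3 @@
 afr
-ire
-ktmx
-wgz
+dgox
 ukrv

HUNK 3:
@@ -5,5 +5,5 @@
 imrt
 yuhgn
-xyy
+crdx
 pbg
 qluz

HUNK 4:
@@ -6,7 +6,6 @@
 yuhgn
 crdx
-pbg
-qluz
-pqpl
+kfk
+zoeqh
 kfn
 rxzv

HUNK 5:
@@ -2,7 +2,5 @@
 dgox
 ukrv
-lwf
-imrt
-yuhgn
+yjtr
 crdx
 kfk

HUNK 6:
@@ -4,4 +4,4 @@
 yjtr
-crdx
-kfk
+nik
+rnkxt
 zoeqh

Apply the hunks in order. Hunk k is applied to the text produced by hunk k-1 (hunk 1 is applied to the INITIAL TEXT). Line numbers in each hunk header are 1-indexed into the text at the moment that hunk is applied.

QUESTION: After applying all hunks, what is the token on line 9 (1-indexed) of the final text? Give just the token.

Hunk 1: at line 4 remove [bgkq] add [lwf] -> 14 lines: afr ire ktmx wgz ukrv lwf imrt yuhgn xyy pbg qluz pqpl kfn rxzv
Hunk 2: at line 1 remove [ire,ktmx,wgz] add [dgox] -> 12 lines: afr dgox ukrv lwf imrt yuhgn xyy pbg qluz pqpl kfn rxzv
Hunk 3: at line 5 remove [xyy] add [crdx] -> 12 lines: afr dgox ukrv lwf imrt yuhgn crdx pbg qluz pqpl kfn rxzv
Hunk 4: at line 6 remove [pbg,qluz,pqpl] add [kfk,zoeqh] -> 11 lines: afr dgox ukrv lwf imrt yuhgn crdx kfk zoeqh kfn rxzv
Hunk 5: at line 2 remove [lwf,imrt,yuhgn] add [yjtr] -> 9 lines: afr dgox ukrv yjtr crdx kfk zoeqh kfn rxzv
Hunk 6: at line 4 remove [crdx,kfk] add [nik,rnkxt] -> 9 lines: afr dgox ukrv yjtr nik rnkxt zoeqh kfn rxzv
Final line 9: rxzv

Answer: rxzv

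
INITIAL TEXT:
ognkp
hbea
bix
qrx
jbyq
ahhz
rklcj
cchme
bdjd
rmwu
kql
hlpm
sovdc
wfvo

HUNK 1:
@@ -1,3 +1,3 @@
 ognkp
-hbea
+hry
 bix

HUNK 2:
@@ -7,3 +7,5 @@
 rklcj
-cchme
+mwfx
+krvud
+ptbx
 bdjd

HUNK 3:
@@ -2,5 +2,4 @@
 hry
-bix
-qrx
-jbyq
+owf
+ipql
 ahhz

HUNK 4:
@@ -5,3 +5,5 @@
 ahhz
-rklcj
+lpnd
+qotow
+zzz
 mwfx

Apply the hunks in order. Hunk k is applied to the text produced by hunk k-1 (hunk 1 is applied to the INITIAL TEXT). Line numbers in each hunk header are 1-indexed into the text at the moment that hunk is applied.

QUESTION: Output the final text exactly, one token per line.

Hunk 1: at line 1 remove [hbea] add [hry] -> 14 lines: ognkp hry bix qrx jbyq ahhz rklcj cchme bdjd rmwu kql hlpm sovdc wfvo
Hunk 2: at line 7 remove [cchme] add [mwfx,krvud,ptbx] -> 16 lines: ognkp hry bix qrx jbyq ahhz rklcj mwfx krvud ptbx bdjd rmwu kql hlpm sovdc wfvo
Hunk 3: at line 2 remove [bix,qrx,jbyq] add [owf,ipql] -> 15 lines: ognkp hry owf ipql ahhz rklcj mwfx krvud ptbx bdjd rmwu kql hlpm sovdc wfvo
Hunk 4: at line 5 remove [rklcj] add [lpnd,qotow,zzz] -> 17 lines: ognkp hry owf ipql ahhz lpnd qotow zzz mwfx krvud ptbx bdjd rmwu kql hlpm sovdc wfvo

Answer: ognkp
hry
owf
ipql
ahhz
lpnd
qotow
zzz
mwfx
krvud
ptbx
bdjd
rmwu
kql
hlpm
sovdc
wfvo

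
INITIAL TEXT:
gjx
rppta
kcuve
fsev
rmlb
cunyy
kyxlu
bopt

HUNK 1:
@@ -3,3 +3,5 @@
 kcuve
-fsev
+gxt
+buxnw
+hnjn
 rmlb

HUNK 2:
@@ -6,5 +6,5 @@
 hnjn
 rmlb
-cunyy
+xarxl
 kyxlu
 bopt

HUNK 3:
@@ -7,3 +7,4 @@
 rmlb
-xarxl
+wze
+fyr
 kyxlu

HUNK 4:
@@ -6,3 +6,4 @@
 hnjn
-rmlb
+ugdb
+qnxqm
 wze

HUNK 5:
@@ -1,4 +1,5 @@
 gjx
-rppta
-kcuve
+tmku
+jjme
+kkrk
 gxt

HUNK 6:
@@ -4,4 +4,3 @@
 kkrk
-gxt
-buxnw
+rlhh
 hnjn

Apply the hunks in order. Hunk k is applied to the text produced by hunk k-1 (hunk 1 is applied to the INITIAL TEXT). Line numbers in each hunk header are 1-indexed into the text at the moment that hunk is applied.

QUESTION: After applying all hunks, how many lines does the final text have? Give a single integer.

Hunk 1: at line 3 remove [fsev] add [gxt,buxnw,hnjn] -> 10 lines: gjx rppta kcuve gxt buxnw hnjn rmlb cunyy kyxlu bopt
Hunk 2: at line 6 remove [cunyy] add [xarxl] -> 10 lines: gjx rppta kcuve gxt buxnw hnjn rmlb xarxl kyxlu bopt
Hunk 3: at line 7 remove [xarxl] add [wze,fyr] -> 11 lines: gjx rppta kcuve gxt buxnw hnjn rmlb wze fyr kyxlu bopt
Hunk 4: at line 6 remove [rmlb] add [ugdb,qnxqm] -> 12 lines: gjx rppta kcuve gxt buxnw hnjn ugdb qnxqm wze fyr kyxlu bopt
Hunk 5: at line 1 remove [rppta,kcuve] add [tmku,jjme,kkrk] -> 13 lines: gjx tmku jjme kkrk gxt buxnw hnjn ugdb qnxqm wze fyr kyxlu bopt
Hunk 6: at line 4 remove [gxt,buxnw] add [rlhh] -> 12 lines: gjx tmku jjme kkrk rlhh hnjn ugdb qnxqm wze fyr kyxlu bopt
Final line count: 12

Answer: 12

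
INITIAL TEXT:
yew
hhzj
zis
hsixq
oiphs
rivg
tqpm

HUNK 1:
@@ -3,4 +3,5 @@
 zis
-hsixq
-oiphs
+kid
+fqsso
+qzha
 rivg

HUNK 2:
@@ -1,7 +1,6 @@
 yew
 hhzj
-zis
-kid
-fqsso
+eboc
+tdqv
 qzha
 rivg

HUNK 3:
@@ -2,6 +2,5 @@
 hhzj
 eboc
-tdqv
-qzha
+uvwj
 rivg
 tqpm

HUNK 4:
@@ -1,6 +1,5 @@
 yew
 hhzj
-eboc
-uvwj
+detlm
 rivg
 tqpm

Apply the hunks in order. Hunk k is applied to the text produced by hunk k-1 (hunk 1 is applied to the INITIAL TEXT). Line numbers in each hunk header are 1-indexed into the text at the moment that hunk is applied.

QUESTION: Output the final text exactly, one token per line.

Hunk 1: at line 3 remove [hsixq,oiphs] add [kid,fqsso,qzha] -> 8 lines: yew hhzj zis kid fqsso qzha rivg tqpm
Hunk 2: at line 1 remove [zis,kid,fqsso] add [eboc,tdqv] -> 7 lines: yew hhzj eboc tdqv qzha rivg tqpm
Hunk 3: at line 2 remove [tdqv,qzha] add [uvwj] -> 6 lines: yew hhzj eboc uvwj rivg tqpm
Hunk 4: at line 1 remove [eboc,uvwj] add [detlm] -> 5 lines: yew hhzj detlm rivg tqpm

Answer: yew
hhzj
detlm
rivg
tqpm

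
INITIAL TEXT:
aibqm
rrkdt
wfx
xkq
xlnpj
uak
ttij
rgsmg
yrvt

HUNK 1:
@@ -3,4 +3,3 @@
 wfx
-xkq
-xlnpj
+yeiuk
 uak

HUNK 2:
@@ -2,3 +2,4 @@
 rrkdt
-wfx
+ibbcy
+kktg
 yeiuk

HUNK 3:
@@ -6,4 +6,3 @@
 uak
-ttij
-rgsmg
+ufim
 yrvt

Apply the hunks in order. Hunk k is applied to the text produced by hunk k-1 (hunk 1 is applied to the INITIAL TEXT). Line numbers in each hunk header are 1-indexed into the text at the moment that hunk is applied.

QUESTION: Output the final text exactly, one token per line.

Answer: aibqm
rrkdt
ibbcy
kktg
yeiuk
uak
ufim
yrvt

Derivation:
Hunk 1: at line 3 remove [xkq,xlnpj] add [yeiuk] -> 8 lines: aibqm rrkdt wfx yeiuk uak ttij rgsmg yrvt
Hunk 2: at line 2 remove [wfx] add [ibbcy,kktg] -> 9 lines: aibqm rrkdt ibbcy kktg yeiuk uak ttij rgsmg yrvt
Hunk 3: at line 6 remove [ttij,rgsmg] add [ufim] -> 8 lines: aibqm rrkdt ibbcy kktg yeiuk uak ufim yrvt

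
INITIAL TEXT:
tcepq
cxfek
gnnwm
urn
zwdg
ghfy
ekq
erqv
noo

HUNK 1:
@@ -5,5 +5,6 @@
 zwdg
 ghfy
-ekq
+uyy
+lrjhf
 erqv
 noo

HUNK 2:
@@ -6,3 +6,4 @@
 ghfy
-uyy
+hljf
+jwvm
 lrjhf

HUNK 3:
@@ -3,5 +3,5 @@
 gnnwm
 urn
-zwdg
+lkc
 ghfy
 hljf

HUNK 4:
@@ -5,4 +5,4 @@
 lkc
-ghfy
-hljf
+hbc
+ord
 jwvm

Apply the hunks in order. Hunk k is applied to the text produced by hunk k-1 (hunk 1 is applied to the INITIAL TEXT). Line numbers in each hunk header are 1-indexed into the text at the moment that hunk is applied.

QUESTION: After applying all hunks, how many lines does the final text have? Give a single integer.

Answer: 11

Derivation:
Hunk 1: at line 5 remove [ekq] add [uyy,lrjhf] -> 10 lines: tcepq cxfek gnnwm urn zwdg ghfy uyy lrjhf erqv noo
Hunk 2: at line 6 remove [uyy] add [hljf,jwvm] -> 11 lines: tcepq cxfek gnnwm urn zwdg ghfy hljf jwvm lrjhf erqv noo
Hunk 3: at line 3 remove [zwdg] add [lkc] -> 11 lines: tcepq cxfek gnnwm urn lkc ghfy hljf jwvm lrjhf erqv noo
Hunk 4: at line 5 remove [ghfy,hljf] add [hbc,ord] -> 11 lines: tcepq cxfek gnnwm urn lkc hbc ord jwvm lrjhf erqv noo
Final line count: 11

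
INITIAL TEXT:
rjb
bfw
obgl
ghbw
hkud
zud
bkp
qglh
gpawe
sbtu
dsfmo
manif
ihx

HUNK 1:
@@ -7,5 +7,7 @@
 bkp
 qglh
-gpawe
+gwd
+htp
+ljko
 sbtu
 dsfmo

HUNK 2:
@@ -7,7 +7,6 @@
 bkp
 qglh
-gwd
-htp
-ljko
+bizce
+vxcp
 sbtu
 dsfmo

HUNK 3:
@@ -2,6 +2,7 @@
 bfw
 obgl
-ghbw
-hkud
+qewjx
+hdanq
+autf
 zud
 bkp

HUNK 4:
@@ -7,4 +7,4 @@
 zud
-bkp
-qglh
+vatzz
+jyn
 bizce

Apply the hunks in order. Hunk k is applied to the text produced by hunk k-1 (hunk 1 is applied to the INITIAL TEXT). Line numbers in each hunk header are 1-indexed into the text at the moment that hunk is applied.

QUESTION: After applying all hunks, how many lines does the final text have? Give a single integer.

Hunk 1: at line 7 remove [gpawe] add [gwd,htp,ljko] -> 15 lines: rjb bfw obgl ghbw hkud zud bkp qglh gwd htp ljko sbtu dsfmo manif ihx
Hunk 2: at line 7 remove [gwd,htp,ljko] add [bizce,vxcp] -> 14 lines: rjb bfw obgl ghbw hkud zud bkp qglh bizce vxcp sbtu dsfmo manif ihx
Hunk 3: at line 2 remove [ghbw,hkud] add [qewjx,hdanq,autf] -> 15 lines: rjb bfw obgl qewjx hdanq autf zud bkp qglh bizce vxcp sbtu dsfmo manif ihx
Hunk 4: at line 7 remove [bkp,qglh] add [vatzz,jyn] -> 15 lines: rjb bfw obgl qewjx hdanq autf zud vatzz jyn bizce vxcp sbtu dsfmo manif ihx
Final line count: 15

Answer: 15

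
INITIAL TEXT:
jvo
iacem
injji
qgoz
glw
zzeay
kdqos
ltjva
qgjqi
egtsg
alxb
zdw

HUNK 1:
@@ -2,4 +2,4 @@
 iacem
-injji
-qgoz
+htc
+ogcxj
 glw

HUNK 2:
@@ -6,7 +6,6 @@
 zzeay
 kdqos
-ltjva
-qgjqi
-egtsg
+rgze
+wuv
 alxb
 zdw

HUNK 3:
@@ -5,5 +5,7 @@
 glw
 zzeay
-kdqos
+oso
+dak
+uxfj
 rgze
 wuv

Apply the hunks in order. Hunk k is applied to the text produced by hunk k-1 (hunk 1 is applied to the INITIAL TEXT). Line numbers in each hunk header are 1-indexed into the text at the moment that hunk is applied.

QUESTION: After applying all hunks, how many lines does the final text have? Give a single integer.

Hunk 1: at line 2 remove [injji,qgoz] add [htc,ogcxj] -> 12 lines: jvo iacem htc ogcxj glw zzeay kdqos ltjva qgjqi egtsg alxb zdw
Hunk 2: at line 6 remove [ltjva,qgjqi,egtsg] add [rgze,wuv] -> 11 lines: jvo iacem htc ogcxj glw zzeay kdqos rgze wuv alxb zdw
Hunk 3: at line 5 remove [kdqos] add [oso,dak,uxfj] -> 13 lines: jvo iacem htc ogcxj glw zzeay oso dak uxfj rgze wuv alxb zdw
Final line count: 13

Answer: 13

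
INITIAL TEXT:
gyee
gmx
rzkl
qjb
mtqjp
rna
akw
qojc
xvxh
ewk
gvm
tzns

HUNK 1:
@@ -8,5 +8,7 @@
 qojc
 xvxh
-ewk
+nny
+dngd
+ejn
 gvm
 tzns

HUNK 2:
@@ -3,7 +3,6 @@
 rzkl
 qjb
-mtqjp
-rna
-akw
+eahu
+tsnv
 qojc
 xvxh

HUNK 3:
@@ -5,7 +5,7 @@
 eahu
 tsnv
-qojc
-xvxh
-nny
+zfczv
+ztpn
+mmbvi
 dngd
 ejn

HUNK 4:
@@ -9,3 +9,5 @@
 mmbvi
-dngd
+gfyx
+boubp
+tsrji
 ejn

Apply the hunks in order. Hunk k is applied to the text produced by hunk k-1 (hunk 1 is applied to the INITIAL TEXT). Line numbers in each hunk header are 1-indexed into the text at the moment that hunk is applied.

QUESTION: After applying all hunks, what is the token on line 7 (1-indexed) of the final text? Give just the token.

Hunk 1: at line 8 remove [ewk] add [nny,dngd,ejn] -> 14 lines: gyee gmx rzkl qjb mtqjp rna akw qojc xvxh nny dngd ejn gvm tzns
Hunk 2: at line 3 remove [mtqjp,rna,akw] add [eahu,tsnv] -> 13 lines: gyee gmx rzkl qjb eahu tsnv qojc xvxh nny dngd ejn gvm tzns
Hunk 3: at line 5 remove [qojc,xvxh,nny] add [zfczv,ztpn,mmbvi] -> 13 lines: gyee gmx rzkl qjb eahu tsnv zfczv ztpn mmbvi dngd ejn gvm tzns
Hunk 4: at line 9 remove [dngd] add [gfyx,boubp,tsrji] -> 15 lines: gyee gmx rzkl qjb eahu tsnv zfczv ztpn mmbvi gfyx boubp tsrji ejn gvm tzns
Final line 7: zfczv

Answer: zfczv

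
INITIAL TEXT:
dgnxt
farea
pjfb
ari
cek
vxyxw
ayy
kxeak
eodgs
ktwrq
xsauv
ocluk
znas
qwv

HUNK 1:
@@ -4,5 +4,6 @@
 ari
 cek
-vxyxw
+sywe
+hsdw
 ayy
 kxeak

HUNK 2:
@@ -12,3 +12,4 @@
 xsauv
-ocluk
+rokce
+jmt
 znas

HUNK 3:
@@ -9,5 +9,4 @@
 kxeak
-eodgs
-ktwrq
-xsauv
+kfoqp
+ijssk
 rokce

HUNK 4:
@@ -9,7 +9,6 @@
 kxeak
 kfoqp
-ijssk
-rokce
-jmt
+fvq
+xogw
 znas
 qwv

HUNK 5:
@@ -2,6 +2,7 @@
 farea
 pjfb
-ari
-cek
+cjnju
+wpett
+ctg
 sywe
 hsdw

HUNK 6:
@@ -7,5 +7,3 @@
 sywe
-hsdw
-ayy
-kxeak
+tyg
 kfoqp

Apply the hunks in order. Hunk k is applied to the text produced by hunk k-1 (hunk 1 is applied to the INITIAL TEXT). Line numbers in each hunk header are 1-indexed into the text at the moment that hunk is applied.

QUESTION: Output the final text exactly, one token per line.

Answer: dgnxt
farea
pjfb
cjnju
wpett
ctg
sywe
tyg
kfoqp
fvq
xogw
znas
qwv

Derivation:
Hunk 1: at line 4 remove [vxyxw] add [sywe,hsdw] -> 15 lines: dgnxt farea pjfb ari cek sywe hsdw ayy kxeak eodgs ktwrq xsauv ocluk znas qwv
Hunk 2: at line 12 remove [ocluk] add [rokce,jmt] -> 16 lines: dgnxt farea pjfb ari cek sywe hsdw ayy kxeak eodgs ktwrq xsauv rokce jmt znas qwv
Hunk 3: at line 9 remove [eodgs,ktwrq,xsauv] add [kfoqp,ijssk] -> 15 lines: dgnxt farea pjfb ari cek sywe hsdw ayy kxeak kfoqp ijssk rokce jmt znas qwv
Hunk 4: at line 9 remove [ijssk,rokce,jmt] add [fvq,xogw] -> 14 lines: dgnxt farea pjfb ari cek sywe hsdw ayy kxeak kfoqp fvq xogw znas qwv
Hunk 5: at line 2 remove [ari,cek] add [cjnju,wpett,ctg] -> 15 lines: dgnxt farea pjfb cjnju wpett ctg sywe hsdw ayy kxeak kfoqp fvq xogw znas qwv
Hunk 6: at line 7 remove [hsdw,ayy,kxeak] add [tyg] -> 13 lines: dgnxt farea pjfb cjnju wpett ctg sywe tyg kfoqp fvq xogw znas qwv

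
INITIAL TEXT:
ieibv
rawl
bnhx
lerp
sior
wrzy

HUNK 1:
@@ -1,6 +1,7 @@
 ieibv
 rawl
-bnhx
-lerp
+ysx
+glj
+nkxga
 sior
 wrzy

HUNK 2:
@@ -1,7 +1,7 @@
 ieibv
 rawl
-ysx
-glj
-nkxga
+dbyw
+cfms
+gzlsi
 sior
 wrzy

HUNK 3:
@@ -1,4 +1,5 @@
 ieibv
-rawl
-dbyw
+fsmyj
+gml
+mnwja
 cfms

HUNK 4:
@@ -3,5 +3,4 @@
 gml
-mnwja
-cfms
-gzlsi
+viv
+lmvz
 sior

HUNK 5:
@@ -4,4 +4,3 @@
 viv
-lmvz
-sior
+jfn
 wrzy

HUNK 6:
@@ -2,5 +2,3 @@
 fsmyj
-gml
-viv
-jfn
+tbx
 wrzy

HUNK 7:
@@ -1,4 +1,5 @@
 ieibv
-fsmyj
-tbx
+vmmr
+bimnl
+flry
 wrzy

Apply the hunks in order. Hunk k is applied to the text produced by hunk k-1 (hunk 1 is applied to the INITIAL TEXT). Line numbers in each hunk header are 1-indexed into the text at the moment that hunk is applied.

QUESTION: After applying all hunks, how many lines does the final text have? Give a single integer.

Hunk 1: at line 1 remove [bnhx,lerp] add [ysx,glj,nkxga] -> 7 lines: ieibv rawl ysx glj nkxga sior wrzy
Hunk 2: at line 1 remove [ysx,glj,nkxga] add [dbyw,cfms,gzlsi] -> 7 lines: ieibv rawl dbyw cfms gzlsi sior wrzy
Hunk 3: at line 1 remove [rawl,dbyw] add [fsmyj,gml,mnwja] -> 8 lines: ieibv fsmyj gml mnwja cfms gzlsi sior wrzy
Hunk 4: at line 3 remove [mnwja,cfms,gzlsi] add [viv,lmvz] -> 7 lines: ieibv fsmyj gml viv lmvz sior wrzy
Hunk 5: at line 4 remove [lmvz,sior] add [jfn] -> 6 lines: ieibv fsmyj gml viv jfn wrzy
Hunk 6: at line 2 remove [gml,viv,jfn] add [tbx] -> 4 lines: ieibv fsmyj tbx wrzy
Hunk 7: at line 1 remove [fsmyj,tbx] add [vmmr,bimnl,flry] -> 5 lines: ieibv vmmr bimnl flry wrzy
Final line count: 5

Answer: 5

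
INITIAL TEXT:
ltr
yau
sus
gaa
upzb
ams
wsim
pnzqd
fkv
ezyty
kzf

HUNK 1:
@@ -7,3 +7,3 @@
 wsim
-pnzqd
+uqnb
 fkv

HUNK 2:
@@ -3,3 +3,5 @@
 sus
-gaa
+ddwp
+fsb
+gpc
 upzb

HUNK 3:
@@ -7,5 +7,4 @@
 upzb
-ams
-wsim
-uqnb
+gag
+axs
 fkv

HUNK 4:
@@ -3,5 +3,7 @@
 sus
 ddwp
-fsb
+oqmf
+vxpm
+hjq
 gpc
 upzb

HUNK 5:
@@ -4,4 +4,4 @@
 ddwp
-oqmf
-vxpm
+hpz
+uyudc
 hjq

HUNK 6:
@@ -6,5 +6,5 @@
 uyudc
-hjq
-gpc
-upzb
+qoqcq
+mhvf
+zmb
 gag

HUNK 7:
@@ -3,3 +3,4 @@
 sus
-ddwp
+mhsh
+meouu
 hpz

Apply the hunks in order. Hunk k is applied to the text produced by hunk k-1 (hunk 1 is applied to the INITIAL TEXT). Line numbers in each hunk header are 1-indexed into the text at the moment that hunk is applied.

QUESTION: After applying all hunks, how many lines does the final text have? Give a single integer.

Hunk 1: at line 7 remove [pnzqd] add [uqnb] -> 11 lines: ltr yau sus gaa upzb ams wsim uqnb fkv ezyty kzf
Hunk 2: at line 3 remove [gaa] add [ddwp,fsb,gpc] -> 13 lines: ltr yau sus ddwp fsb gpc upzb ams wsim uqnb fkv ezyty kzf
Hunk 3: at line 7 remove [ams,wsim,uqnb] add [gag,axs] -> 12 lines: ltr yau sus ddwp fsb gpc upzb gag axs fkv ezyty kzf
Hunk 4: at line 3 remove [fsb] add [oqmf,vxpm,hjq] -> 14 lines: ltr yau sus ddwp oqmf vxpm hjq gpc upzb gag axs fkv ezyty kzf
Hunk 5: at line 4 remove [oqmf,vxpm] add [hpz,uyudc] -> 14 lines: ltr yau sus ddwp hpz uyudc hjq gpc upzb gag axs fkv ezyty kzf
Hunk 6: at line 6 remove [hjq,gpc,upzb] add [qoqcq,mhvf,zmb] -> 14 lines: ltr yau sus ddwp hpz uyudc qoqcq mhvf zmb gag axs fkv ezyty kzf
Hunk 7: at line 3 remove [ddwp] add [mhsh,meouu] -> 15 lines: ltr yau sus mhsh meouu hpz uyudc qoqcq mhvf zmb gag axs fkv ezyty kzf
Final line count: 15

Answer: 15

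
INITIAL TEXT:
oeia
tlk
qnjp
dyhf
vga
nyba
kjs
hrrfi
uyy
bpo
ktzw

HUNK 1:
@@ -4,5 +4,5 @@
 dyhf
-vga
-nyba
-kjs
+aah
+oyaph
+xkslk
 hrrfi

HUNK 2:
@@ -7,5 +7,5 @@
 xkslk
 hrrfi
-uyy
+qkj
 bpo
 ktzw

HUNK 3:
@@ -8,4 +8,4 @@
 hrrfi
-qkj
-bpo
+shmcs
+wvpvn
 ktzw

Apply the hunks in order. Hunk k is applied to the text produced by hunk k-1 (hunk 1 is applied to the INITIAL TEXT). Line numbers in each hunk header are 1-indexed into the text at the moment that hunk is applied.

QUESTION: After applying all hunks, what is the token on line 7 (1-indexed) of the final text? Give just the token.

Hunk 1: at line 4 remove [vga,nyba,kjs] add [aah,oyaph,xkslk] -> 11 lines: oeia tlk qnjp dyhf aah oyaph xkslk hrrfi uyy bpo ktzw
Hunk 2: at line 7 remove [uyy] add [qkj] -> 11 lines: oeia tlk qnjp dyhf aah oyaph xkslk hrrfi qkj bpo ktzw
Hunk 3: at line 8 remove [qkj,bpo] add [shmcs,wvpvn] -> 11 lines: oeia tlk qnjp dyhf aah oyaph xkslk hrrfi shmcs wvpvn ktzw
Final line 7: xkslk

Answer: xkslk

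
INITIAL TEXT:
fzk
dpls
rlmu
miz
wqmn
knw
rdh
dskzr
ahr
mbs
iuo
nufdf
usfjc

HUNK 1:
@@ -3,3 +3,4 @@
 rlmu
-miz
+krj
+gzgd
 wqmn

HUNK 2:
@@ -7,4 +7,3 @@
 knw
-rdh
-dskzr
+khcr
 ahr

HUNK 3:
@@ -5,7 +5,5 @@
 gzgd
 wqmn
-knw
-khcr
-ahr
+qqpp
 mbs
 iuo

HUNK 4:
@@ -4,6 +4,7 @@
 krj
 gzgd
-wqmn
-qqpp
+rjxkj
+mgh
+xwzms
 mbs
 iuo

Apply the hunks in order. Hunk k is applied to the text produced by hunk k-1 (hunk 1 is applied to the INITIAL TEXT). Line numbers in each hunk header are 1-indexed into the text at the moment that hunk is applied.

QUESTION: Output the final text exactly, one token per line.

Answer: fzk
dpls
rlmu
krj
gzgd
rjxkj
mgh
xwzms
mbs
iuo
nufdf
usfjc

Derivation:
Hunk 1: at line 3 remove [miz] add [krj,gzgd] -> 14 lines: fzk dpls rlmu krj gzgd wqmn knw rdh dskzr ahr mbs iuo nufdf usfjc
Hunk 2: at line 7 remove [rdh,dskzr] add [khcr] -> 13 lines: fzk dpls rlmu krj gzgd wqmn knw khcr ahr mbs iuo nufdf usfjc
Hunk 3: at line 5 remove [knw,khcr,ahr] add [qqpp] -> 11 lines: fzk dpls rlmu krj gzgd wqmn qqpp mbs iuo nufdf usfjc
Hunk 4: at line 4 remove [wqmn,qqpp] add [rjxkj,mgh,xwzms] -> 12 lines: fzk dpls rlmu krj gzgd rjxkj mgh xwzms mbs iuo nufdf usfjc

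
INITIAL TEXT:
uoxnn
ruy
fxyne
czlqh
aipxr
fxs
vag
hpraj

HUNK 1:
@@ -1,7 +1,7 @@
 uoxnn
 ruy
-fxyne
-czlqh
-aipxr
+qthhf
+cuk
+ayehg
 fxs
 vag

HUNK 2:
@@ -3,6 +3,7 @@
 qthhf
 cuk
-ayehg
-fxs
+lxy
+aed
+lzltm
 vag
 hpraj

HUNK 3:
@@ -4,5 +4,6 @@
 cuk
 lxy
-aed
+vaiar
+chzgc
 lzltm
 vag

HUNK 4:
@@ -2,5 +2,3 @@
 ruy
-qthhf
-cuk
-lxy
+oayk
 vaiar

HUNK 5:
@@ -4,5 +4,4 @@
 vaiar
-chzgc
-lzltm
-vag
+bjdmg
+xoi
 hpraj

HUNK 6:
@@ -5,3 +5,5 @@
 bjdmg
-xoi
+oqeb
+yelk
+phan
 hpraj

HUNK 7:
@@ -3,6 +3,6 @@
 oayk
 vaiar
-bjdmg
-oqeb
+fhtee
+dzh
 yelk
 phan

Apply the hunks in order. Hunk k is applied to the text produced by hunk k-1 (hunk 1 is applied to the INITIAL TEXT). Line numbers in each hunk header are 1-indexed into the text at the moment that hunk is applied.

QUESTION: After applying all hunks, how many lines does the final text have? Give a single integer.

Answer: 9

Derivation:
Hunk 1: at line 1 remove [fxyne,czlqh,aipxr] add [qthhf,cuk,ayehg] -> 8 lines: uoxnn ruy qthhf cuk ayehg fxs vag hpraj
Hunk 2: at line 3 remove [ayehg,fxs] add [lxy,aed,lzltm] -> 9 lines: uoxnn ruy qthhf cuk lxy aed lzltm vag hpraj
Hunk 3: at line 4 remove [aed] add [vaiar,chzgc] -> 10 lines: uoxnn ruy qthhf cuk lxy vaiar chzgc lzltm vag hpraj
Hunk 4: at line 2 remove [qthhf,cuk,lxy] add [oayk] -> 8 lines: uoxnn ruy oayk vaiar chzgc lzltm vag hpraj
Hunk 5: at line 4 remove [chzgc,lzltm,vag] add [bjdmg,xoi] -> 7 lines: uoxnn ruy oayk vaiar bjdmg xoi hpraj
Hunk 6: at line 5 remove [xoi] add [oqeb,yelk,phan] -> 9 lines: uoxnn ruy oayk vaiar bjdmg oqeb yelk phan hpraj
Hunk 7: at line 3 remove [bjdmg,oqeb] add [fhtee,dzh] -> 9 lines: uoxnn ruy oayk vaiar fhtee dzh yelk phan hpraj
Final line count: 9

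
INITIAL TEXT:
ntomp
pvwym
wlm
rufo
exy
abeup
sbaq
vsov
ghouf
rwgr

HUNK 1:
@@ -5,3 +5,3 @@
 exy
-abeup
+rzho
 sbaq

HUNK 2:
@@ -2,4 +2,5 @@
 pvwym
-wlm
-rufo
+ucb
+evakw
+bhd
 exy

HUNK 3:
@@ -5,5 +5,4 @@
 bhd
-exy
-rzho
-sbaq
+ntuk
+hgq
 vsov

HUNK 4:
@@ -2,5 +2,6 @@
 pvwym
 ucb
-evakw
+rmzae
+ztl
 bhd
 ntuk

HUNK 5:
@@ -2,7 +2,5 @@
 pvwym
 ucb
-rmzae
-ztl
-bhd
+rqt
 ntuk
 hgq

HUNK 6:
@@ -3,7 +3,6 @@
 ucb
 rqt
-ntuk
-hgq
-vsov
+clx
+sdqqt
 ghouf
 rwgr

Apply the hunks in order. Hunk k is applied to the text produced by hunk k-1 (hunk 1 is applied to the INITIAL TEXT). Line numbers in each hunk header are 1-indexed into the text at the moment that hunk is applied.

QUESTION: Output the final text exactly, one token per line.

Answer: ntomp
pvwym
ucb
rqt
clx
sdqqt
ghouf
rwgr

Derivation:
Hunk 1: at line 5 remove [abeup] add [rzho] -> 10 lines: ntomp pvwym wlm rufo exy rzho sbaq vsov ghouf rwgr
Hunk 2: at line 2 remove [wlm,rufo] add [ucb,evakw,bhd] -> 11 lines: ntomp pvwym ucb evakw bhd exy rzho sbaq vsov ghouf rwgr
Hunk 3: at line 5 remove [exy,rzho,sbaq] add [ntuk,hgq] -> 10 lines: ntomp pvwym ucb evakw bhd ntuk hgq vsov ghouf rwgr
Hunk 4: at line 2 remove [evakw] add [rmzae,ztl] -> 11 lines: ntomp pvwym ucb rmzae ztl bhd ntuk hgq vsov ghouf rwgr
Hunk 5: at line 2 remove [rmzae,ztl,bhd] add [rqt] -> 9 lines: ntomp pvwym ucb rqt ntuk hgq vsov ghouf rwgr
Hunk 6: at line 3 remove [ntuk,hgq,vsov] add [clx,sdqqt] -> 8 lines: ntomp pvwym ucb rqt clx sdqqt ghouf rwgr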